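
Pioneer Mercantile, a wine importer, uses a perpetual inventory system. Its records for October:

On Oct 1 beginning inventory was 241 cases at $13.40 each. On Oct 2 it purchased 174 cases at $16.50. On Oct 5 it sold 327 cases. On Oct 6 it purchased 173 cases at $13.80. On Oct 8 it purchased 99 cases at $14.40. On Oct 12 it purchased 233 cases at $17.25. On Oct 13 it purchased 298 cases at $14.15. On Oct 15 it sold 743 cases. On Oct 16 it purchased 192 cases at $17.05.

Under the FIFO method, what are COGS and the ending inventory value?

COGS = $16,055.15; ending inventory = $5,367.80

Oct 5, 327 sold [FIFO — oldest first]: 241 @ $13.40 + 86 @ $16.50 = $4,648.40
Oct 15, 743 sold [FIFO — oldest first]: 88 @ $16.50 + 173 @ $13.80 + 99 @ $14.40 + 233 @ $17.25 + 150 @ $14.15 = $11,406.75
Total COGS = $4,648.40 + $11,406.75 = $16,055.15
Ending inventory: 148 @ $14.15 + 192 @ $17.05 = $5,367.80
Check: goods available $21,422.95 = COGS $16,055.15 + ending $5,367.80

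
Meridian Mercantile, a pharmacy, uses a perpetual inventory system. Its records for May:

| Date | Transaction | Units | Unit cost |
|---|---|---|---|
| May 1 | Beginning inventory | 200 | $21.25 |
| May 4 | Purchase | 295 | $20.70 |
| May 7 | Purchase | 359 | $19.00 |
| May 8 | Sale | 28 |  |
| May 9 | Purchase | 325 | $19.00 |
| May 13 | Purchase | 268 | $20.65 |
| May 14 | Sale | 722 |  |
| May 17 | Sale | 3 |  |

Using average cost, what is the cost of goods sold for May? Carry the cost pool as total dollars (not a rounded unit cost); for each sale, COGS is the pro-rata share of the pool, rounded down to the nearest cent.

After May 1: 200 on hand, pool $4,250.00 (≈ $21.2500 each)
After May 4: 495 on hand, pool $10,356.50 (≈ $20.9222 each)
After May 7: 854 on hand, pool $17,177.50 (≈ $20.1142 each)
May 8, sell 28: 28/854 × $17,177.50 → $563.19
After May 9: 1151 on hand, pool $22,789.31 (≈ $19.7996 each)
After May 13: 1419 on hand, pool $28,323.51 (≈ $19.9602 each)
May 14, sell 722: 722/1419 × $28,323.51 → $14,411.25
May 17, sell 3: 3/697 × $13,912.26 → $59.88
Total COGS = $563.19 + $14,411.25 + $59.88 = $15,034.32
Ending inventory (cost pool remaining) = $13,852.38
Check: goods available $28,886.70 = COGS $15,034.32 + ending $13,852.38

COGS = $15,034.32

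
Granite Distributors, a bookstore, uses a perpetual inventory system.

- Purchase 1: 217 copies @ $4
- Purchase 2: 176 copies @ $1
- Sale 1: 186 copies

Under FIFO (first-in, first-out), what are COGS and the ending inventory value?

Sale 1 (186) [FIFO — oldest first]: 186 @ $4 = $744
Ending inventory: 31 @ $4 + 176 @ $1 = $300
Check: goods available $1,044 = COGS $744 + ending $300

COGS = $744; ending inventory = $300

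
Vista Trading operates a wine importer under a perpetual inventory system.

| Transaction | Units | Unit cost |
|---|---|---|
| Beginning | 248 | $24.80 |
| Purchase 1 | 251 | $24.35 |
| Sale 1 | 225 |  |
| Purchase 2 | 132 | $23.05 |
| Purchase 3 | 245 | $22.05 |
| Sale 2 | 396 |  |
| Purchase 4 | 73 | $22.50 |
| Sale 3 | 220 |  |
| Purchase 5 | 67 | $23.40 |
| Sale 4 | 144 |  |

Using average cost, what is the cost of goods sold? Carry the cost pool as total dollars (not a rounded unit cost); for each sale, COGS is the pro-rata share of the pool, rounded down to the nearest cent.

After Beginning: 248 on hand, pool $6,150.40 (≈ $24.8000 each)
After Purchase 1: 499 on hand, pool $12,262.25 (≈ $24.5736 each)
Sale 1, sell 225: 225/499 × $12,262.25 → $5,529.07
After Purchase 2: 406 on hand, pool $9,775.78 (≈ $24.0783 each)
After Purchase 3: 651 on hand, pool $15,178.03 (≈ $23.3149 each)
Sale 2, sell 396: 396/651 × $15,178.03 → $9,232.71
After Purchase 4: 328 on hand, pool $7,587.82 (≈ $23.1336 each)
Sale 3, sell 220: 220/328 × $7,587.82 → $5,089.39
After Purchase 5: 175 on hand, pool $4,066.23 (≈ $23.2356 each)
Sale 4, sell 144: 144/175 × $4,066.23 → $3,345.92
Total COGS = $5,529.07 + $9,232.71 + $5,089.39 + $3,345.92 = $23,197.09
Ending inventory (cost pool remaining) = $720.31

COGS = $23,197.09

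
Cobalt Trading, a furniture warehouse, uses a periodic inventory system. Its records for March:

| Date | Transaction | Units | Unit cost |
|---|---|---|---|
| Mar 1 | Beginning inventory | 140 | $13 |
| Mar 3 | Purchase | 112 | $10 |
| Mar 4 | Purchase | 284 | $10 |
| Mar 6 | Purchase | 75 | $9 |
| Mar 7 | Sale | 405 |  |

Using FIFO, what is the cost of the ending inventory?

Ending inventory = $1,985

Mar 7, 405 sold [FIFO — oldest first]: 140 @ $13 + 112 @ $10 + 153 @ $10 = $4,470
Ending inventory: 131 @ $10 + 75 @ $9 = $1,985
Check: goods available $6,455 = COGS $4,470 + ending $1,985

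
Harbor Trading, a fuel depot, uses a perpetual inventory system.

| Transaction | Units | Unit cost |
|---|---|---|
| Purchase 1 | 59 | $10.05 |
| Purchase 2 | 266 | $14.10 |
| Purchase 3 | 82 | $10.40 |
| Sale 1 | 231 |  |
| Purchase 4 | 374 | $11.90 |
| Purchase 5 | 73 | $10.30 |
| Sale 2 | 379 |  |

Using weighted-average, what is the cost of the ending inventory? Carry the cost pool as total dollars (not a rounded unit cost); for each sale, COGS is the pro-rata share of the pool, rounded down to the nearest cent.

Ending inventory = $2,917.66

After Purchase 1: 59 on hand, pool $592.95 (≈ $10.0500 each)
After Purchase 2: 325 on hand, pool $4,343.55 (≈ $13.3648 each)
After Purchase 3: 407 on hand, pool $5,196.35 (≈ $12.7674 each)
Sale 1, sell 231: 231/407 × $5,196.35 → $2,949.27
After Purchase 4: 550 on hand, pool $6,697.68 (≈ $12.1776 each)
After Purchase 5: 623 on hand, pool $7,449.58 (≈ $11.9576 each)
Sale 2, sell 379: 379/623 × $7,449.58 → $4,531.92
Total COGS = $2,949.27 + $4,531.92 = $7,481.19
Ending inventory (cost pool remaining) = $2,917.66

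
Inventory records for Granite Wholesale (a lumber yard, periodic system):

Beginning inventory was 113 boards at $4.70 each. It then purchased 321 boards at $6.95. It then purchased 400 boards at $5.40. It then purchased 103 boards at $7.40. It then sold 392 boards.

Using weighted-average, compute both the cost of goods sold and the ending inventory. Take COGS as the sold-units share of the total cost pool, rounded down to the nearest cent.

Sale 1, sell 392: 392/937 × $5,684.25 → $2,378.04
Ending inventory (cost pool remaining) = $3,306.21
Check: goods available $5,684.25 = COGS $2,378.04 + ending $3,306.21

COGS = $2,378.04; ending inventory = $3,306.21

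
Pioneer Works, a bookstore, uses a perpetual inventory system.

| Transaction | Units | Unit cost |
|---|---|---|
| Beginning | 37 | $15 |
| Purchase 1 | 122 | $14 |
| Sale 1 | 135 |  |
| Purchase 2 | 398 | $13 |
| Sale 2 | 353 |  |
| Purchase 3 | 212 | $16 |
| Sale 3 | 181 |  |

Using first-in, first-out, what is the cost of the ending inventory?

Sale 1 (135) [FIFO — oldest first]: 37 @ $15 + 98 @ $14 = $1,927
Sale 2 (353) [FIFO — oldest first]: 24 @ $14 + 329 @ $13 = $4,613
Sale 3 (181) [FIFO — oldest first]: 69 @ $13 + 112 @ $16 = $2,689
Total COGS = $1,927 + $4,613 + $2,689 = $9,229
Ending inventory: 100 @ $16 = $1,600

Ending inventory = $1,600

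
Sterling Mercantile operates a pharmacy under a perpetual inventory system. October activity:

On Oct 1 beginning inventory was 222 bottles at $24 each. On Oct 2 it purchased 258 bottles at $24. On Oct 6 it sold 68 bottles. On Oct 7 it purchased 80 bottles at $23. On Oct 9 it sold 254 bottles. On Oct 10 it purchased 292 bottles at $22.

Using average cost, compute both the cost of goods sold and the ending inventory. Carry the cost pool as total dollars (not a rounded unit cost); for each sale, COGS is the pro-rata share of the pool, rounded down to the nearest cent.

After Oct 1: 222 on hand, pool $5,328.00 (≈ $24.0000 each)
After Oct 2: 480 on hand, pool $11,520.00 (≈ $24.0000 each)
Oct 6, sell 68: 68/480 × $11,520.00 → $1,632.00
After Oct 7: 492 on hand, pool $11,728.00 (≈ $23.8374 each)
Oct 9, sell 254: 254/492 × $11,728.00 → $6,054.69
After Oct 10: 530 on hand, pool $12,097.31 (≈ $22.8251 each)
Total COGS = $1,632.00 + $6,054.69 = $7,686.69
Ending inventory (cost pool remaining) = $12,097.31
Check: goods available $19,784.00 = COGS $7,686.69 + ending $12,097.31

COGS = $7,686.69; ending inventory = $12,097.31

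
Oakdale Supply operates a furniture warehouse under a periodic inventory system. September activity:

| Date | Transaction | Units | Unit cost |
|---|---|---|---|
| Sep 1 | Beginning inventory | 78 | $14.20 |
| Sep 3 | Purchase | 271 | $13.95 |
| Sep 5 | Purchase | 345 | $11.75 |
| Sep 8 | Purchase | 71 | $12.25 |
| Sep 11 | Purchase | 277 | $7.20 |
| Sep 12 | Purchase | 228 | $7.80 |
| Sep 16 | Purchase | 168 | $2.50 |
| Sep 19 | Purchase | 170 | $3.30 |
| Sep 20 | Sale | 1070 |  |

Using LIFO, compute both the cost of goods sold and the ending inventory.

COGS = $7,456.55; ending inventory = $7,108.80

Sep 20, 1070 sold [LIFO — newest first]: 170 @ $3.30 + 168 @ $2.50 + 228 @ $7.80 + 277 @ $7.20 + 71 @ $12.25 + 156 @ $11.75 = $7,456.55
Ending inventory: 78 @ $14.20 + 271 @ $13.95 + 189 @ $11.75 = $7,108.80
Check: goods available $14,565.35 = COGS $7,456.55 + ending $7,108.80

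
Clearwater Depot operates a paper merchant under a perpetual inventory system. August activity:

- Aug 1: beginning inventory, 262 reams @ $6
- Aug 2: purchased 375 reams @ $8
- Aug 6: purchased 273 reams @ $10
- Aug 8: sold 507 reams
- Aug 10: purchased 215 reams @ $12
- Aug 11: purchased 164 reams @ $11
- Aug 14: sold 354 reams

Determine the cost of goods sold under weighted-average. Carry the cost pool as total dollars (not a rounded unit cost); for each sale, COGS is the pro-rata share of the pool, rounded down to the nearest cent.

After Aug 1: 262 on hand, pool $1,572.00 (≈ $6.0000 each)
After Aug 2: 637 on hand, pool $4,572.00 (≈ $7.1774 each)
After Aug 6: 910 on hand, pool $7,302.00 (≈ $8.0242 each)
Aug 8, sell 507: 507/910 × $7,302.00 → $4,068.25
After Aug 10: 618 on hand, pool $5,813.75 (≈ $9.4074 each)
After Aug 11: 782 on hand, pool $7,617.75 (≈ $9.7414 each)
Aug 14, sell 354: 354/782 × $7,617.75 → $3,448.44
Total COGS = $4,068.25 + $3,448.44 = $7,516.69
Ending inventory (cost pool remaining) = $4,169.31
Check: goods available $11,686.00 = COGS $7,516.69 + ending $4,169.31

COGS = $7,516.69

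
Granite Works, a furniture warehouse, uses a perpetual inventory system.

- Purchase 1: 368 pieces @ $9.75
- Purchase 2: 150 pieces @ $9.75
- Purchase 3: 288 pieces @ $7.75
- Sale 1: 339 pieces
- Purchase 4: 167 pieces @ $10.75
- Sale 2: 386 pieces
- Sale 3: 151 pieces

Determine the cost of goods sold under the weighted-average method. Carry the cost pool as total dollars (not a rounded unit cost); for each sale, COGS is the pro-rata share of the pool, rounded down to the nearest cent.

COGS = $8,157.50

After Purchase 1: 368 on hand, pool $3,588.00 (≈ $9.7500 each)
After Purchase 2: 518 on hand, pool $5,050.50 (≈ $9.7500 each)
After Purchase 3: 806 on hand, pool $7,282.50 (≈ $9.0354 each)
Sale 1, sell 339: 339/806 × $7,282.50 → $3,062.98
After Purchase 4: 634 on hand, pool $6,014.77 (≈ $9.4870 each)
Sale 2, sell 386: 386/634 × $6,014.77 → $3,661.98
Sale 3, sell 151: 151/248 × $2,352.79 → $1,432.54
Total COGS = $3,062.98 + $3,661.98 + $1,432.54 = $8,157.50
Ending inventory (cost pool remaining) = $920.25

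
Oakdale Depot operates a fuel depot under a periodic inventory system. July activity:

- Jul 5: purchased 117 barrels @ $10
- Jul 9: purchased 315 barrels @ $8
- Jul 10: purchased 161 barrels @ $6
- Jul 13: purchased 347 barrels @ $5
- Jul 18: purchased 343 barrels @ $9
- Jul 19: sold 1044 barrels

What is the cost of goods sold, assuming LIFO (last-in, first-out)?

COGS = $7,332

Jul 19, 1044 sold [LIFO — newest first]: 343 @ $9 + 347 @ $5 + 161 @ $6 + 193 @ $8 = $7,332
Ending inventory: 117 @ $10 + 122 @ $8 = $2,146
Check: goods available $9,478 = COGS $7,332 + ending $2,146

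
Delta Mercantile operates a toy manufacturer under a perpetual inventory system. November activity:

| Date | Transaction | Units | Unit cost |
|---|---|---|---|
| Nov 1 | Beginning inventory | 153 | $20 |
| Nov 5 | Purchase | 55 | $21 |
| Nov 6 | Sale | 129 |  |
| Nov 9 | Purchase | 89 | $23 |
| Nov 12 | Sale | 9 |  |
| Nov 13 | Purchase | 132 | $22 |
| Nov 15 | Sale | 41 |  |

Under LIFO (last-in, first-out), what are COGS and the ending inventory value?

COGS = $3,744; ending inventory = $5,422

Nov 6, 129 sold [LIFO — newest first]: 55 @ $21 + 74 @ $20 = $2,635
Nov 12, 9 sold [LIFO — newest first]: 9 @ $23 = $207
Nov 15, 41 sold [LIFO — newest first]: 41 @ $22 = $902
Total COGS = $2,635 + $207 + $902 = $3,744
Ending inventory: 79 @ $20 + 80 @ $23 + 91 @ $22 = $5,422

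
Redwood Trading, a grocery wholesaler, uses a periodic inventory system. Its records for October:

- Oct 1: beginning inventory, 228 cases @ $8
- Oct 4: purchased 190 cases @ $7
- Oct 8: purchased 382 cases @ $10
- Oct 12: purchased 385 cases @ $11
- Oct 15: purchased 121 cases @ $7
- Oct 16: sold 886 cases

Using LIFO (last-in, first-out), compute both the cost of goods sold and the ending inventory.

Oct 16, 886 sold [LIFO — newest first]: 121 @ $7 + 385 @ $11 + 380 @ $10 = $8,882
Ending inventory: 228 @ $8 + 190 @ $7 + 2 @ $10 = $3,174

COGS = $8,882; ending inventory = $3,174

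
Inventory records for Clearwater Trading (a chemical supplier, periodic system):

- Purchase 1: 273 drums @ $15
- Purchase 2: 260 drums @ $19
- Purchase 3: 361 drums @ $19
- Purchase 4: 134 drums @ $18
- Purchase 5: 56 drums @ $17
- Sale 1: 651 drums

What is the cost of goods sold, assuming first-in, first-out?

COGS = $11,277

Sale 1 (651) [FIFO — oldest first]: 273 @ $15 + 260 @ $19 + 118 @ $19 = $11,277
Ending inventory: 243 @ $19 + 134 @ $18 + 56 @ $17 = $7,981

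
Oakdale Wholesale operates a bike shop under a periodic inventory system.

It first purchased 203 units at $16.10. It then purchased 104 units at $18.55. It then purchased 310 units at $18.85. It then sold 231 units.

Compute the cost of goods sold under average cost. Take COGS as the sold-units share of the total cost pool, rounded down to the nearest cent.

Sale 1, sell 231: 231/617 × $11,041.00 → $4,133.66
Ending inventory (cost pool remaining) = $6,907.34

COGS = $4,133.66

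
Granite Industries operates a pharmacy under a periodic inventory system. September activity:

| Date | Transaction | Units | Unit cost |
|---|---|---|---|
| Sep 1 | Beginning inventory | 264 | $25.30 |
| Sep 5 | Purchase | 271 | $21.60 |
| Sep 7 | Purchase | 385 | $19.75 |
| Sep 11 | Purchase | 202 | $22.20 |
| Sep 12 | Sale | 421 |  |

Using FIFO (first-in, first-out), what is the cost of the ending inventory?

Sep 12, 421 sold [FIFO — oldest first]: 264 @ $25.30 + 157 @ $21.60 = $10,070.40
Ending inventory: 114 @ $21.60 + 385 @ $19.75 + 202 @ $22.20 = $14,550.55

Ending inventory = $14,550.55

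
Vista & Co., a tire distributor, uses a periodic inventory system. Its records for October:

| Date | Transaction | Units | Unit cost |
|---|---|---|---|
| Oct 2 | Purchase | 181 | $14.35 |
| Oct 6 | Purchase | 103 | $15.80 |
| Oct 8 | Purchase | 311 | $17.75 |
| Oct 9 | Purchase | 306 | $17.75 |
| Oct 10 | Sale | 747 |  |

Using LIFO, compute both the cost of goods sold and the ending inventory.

COGS = $12,966.60; ending inventory = $2,209.90

Oct 10, 747 sold [LIFO — newest first]: 306 @ $17.75 + 311 @ $17.75 + 103 @ $15.80 + 27 @ $14.35 = $12,966.60
Ending inventory: 154 @ $14.35 = $2,209.90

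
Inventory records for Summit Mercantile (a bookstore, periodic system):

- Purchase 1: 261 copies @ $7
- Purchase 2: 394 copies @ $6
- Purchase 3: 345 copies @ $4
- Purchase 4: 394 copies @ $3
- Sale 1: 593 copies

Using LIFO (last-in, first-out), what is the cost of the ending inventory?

Ending inventory = $4,775

Sale 1 (593) [LIFO — newest first]: 394 @ $3 + 199 @ $4 = $1,978
Ending inventory: 261 @ $7 + 394 @ $6 + 146 @ $4 = $4,775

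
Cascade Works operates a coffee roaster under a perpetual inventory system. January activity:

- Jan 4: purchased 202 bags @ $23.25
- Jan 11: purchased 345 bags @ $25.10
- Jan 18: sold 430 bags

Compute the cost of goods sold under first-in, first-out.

Jan 18, 430 sold [FIFO — oldest first]: 202 @ $23.25 + 228 @ $25.10 = $10,419.30
Ending inventory: 117 @ $25.10 = $2,936.70
Check: goods available $13,356.00 = COGS $10,419.30 + ending $2,936.70

COGS = $10,419.30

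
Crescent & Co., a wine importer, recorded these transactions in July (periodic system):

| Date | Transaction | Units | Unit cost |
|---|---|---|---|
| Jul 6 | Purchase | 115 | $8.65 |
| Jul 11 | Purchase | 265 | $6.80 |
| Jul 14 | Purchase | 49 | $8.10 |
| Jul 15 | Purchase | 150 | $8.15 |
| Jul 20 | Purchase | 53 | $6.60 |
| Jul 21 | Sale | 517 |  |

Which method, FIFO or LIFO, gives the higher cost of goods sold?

FIFO COGS: 115 @ $8.65 + 265 @ $6.80 + 49 @ $8.10 + 88 @ $8.15 = $3,910.85
LIFO COGS: 53 @ $6.60 + 150 @ $8.15 + 49 @ $8.10 + 265 @ $6.80 = $3,771.20

FIFO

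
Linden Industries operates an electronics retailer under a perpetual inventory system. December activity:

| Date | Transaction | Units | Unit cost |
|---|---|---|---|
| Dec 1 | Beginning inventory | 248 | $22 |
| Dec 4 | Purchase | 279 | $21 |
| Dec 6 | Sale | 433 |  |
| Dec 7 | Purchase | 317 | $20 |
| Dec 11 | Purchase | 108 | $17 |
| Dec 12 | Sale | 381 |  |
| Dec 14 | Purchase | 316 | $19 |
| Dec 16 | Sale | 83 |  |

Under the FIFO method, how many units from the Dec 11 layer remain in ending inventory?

Dec 6, 433 sold [FIFO — oldest first]: 248 @ $22 + 185 @ $21 = $9,341
Dec 12, 381 sold [FIFO — oldest first]: 94 @ $21 + 287 @ $20 = $7,714
Dec 16, 83 sold [FIFO — oldest first]: 30 @ $20 + 53 @ $17 = $1,501
Total COGS = $9,341 + $7,714 + $1,501 = $18,556
Ending inventory: 55 @ $17 + 316 @ $19 = $6,939

55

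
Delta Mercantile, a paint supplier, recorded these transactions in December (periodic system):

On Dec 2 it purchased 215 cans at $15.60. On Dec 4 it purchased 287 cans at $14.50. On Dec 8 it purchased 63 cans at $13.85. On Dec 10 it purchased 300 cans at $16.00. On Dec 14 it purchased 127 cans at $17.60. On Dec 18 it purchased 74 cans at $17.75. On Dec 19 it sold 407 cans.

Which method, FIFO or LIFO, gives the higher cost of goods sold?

LIFO

FIFO COGS: 215 @ $15.60 + 192 @ $14.50 = $6,138.00
LIFO COGS: 74 @ $17.75 + 127 @ $17.60 + 206 @ $16.00 = $6,844.70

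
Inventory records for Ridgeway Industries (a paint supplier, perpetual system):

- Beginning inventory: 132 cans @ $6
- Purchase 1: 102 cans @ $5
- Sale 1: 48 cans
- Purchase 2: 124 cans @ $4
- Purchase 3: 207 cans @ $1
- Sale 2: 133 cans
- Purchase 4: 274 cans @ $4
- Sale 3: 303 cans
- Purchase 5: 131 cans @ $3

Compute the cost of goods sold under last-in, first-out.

Sale 1 (48) [LIFO — newest first]: 48 @ $5 = $240
Sale 2 (133) [LIFO — newest first]: 133 @ $1 = $133
Sale 3 (303) [LIFO — newest first]: 274 @ $4 + 29 @ $1 = $1,125
Total COGS = $240 + $133 + $1,125 = $1,498
Ending inventory: 132 @ $6 + 54 @ $5 + 124 @ $4 + 45 @ $1 + 131 @ $3 = $1,996

COGS = $1,498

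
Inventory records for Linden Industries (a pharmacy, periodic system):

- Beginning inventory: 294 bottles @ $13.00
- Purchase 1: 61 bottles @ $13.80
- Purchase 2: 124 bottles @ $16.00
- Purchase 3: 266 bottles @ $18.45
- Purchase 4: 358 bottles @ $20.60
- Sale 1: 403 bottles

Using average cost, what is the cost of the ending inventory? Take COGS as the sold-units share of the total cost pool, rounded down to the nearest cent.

Ending inventory = $12,013.79

Sale 1, sell 403: 403/1103 × $18,930.30 → $6,916.51
Ending inventory (cost pool remaining) = $12,013.79
Check: goods available $18,930.30 = COGS $6,916.51 + ending $12,013.79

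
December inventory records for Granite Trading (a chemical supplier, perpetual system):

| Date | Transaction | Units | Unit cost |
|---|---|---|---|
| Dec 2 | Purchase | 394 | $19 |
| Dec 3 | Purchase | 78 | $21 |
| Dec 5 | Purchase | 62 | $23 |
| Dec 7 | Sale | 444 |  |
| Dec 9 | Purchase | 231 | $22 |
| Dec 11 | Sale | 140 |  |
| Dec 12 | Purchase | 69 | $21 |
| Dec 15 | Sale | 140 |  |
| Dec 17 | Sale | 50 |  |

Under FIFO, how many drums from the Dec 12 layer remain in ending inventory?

Dec 7, 444 sold [FIFO — oldest first]: 394 @ $19 + 50 @ $21 = $8,536
Dec 11, 140 sold [FIFO — oldest first]: 28 @ $21 + 62 @ $23 + 50 @ $22 = $3,114
Dec 15, 140 sold [FIFO — oldest first]: 140 @ $22 = $3,080
Dec 17, 50 sold [FIFO — oldest first]: 41 @ $22 + 9 @ $21 = $1,091
Total COGS = $8,536 + $3,114 + $3,080 + $1,091 = $15,821
Ending inventory: 60 @ $21 = $1,260
Check: goods available $17,081 = COGS $15,821 + ending $1,260

60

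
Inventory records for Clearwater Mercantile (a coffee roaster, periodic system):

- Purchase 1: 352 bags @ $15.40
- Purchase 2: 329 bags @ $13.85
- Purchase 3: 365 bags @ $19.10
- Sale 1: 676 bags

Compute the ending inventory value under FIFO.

Sale 1 (676) [FIFO — oldest first]: 352 @ $15.40 + 324 @ $13.85 = $9,908.20
Ending inventory: 5 @ $13.85 + 365 @ $19.10 = $7,040.75
Check: goods available $16,948.95 = COGS $9,908.20 + ending $7,040.75

Ending inventory = $7,040.75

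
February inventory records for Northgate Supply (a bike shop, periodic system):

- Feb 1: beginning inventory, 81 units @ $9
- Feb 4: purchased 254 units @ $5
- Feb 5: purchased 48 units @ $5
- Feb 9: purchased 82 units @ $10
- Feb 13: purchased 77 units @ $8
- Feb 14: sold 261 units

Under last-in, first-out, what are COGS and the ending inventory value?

COGS = $1,946; ending inventory = $1,729

Feb 14, 261 sold [LIFO — newest first]: 77 @ $8 + 82 @ $10 + 48 @ $5 + 54 @ $5 = $1,946
Ending inventory: 81 @ $9 + 200 @ $5 = $1,729
Check: goods available $3,675 = COGS $1,946 + ending $1,729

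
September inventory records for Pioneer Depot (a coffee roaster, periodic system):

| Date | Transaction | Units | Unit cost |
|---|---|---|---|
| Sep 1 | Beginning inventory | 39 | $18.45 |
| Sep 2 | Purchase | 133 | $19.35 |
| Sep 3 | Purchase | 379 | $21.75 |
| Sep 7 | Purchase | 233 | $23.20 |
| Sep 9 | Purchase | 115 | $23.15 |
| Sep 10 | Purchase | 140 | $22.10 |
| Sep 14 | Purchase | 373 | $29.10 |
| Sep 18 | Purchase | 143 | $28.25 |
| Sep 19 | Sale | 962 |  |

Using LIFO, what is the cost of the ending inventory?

Ending inventory = $12,510.75

Sep 19, 962 sold [LIFO — newest first]: 143 @ $28.25 + 373 @ $29.10 + 140 @ $22.10 + 115 @ $23.15 + 191 @ $23.20 = $25,081.50
Ending inventory: 39 @ $18.45 + 133 @ $19.35 + 379 @ $21.75 + 42 @ $23.20 = $12,510.75
Check: goods available $37,592.25 = COGS $25,081.50 + ending $12,510.75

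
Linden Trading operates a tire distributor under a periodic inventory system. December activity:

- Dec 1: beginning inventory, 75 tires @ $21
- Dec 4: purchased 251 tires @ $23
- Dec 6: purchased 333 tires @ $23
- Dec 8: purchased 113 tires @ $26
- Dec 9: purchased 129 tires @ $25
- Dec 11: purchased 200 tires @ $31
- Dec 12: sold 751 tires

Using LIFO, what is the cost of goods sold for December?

Dec 12, 751 sold [LIFO — newest first]: 200 @ $31 + 129 @ $25 + 113 @ $26 + 309 @ $23 = $19,470
Ending inventory: 75 @ $21 + 251 @ $23 + 24 @ $23 = $7,900

COGS = $19,470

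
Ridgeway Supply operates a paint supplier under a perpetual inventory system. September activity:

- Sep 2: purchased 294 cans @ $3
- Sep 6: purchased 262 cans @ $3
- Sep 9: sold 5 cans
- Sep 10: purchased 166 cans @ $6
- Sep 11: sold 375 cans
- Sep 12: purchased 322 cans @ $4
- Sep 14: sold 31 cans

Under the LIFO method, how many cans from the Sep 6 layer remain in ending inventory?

Sep 9, 5 sold [LIFO — newest first]: 5 @ $3 = $15
Sep 11, 375 sold [LIFO — newest first]: 166 @ $6 + 209 @ $3 = $1,623
Sep 14, 31 sold [LIFO — newest first]: 31 @ $4 = $124
Total COGS = $15 + $1,623 + $124 = $1,762
Ending inventory: 294 @ $3 + 48 @ $3 + 291 @ $4 = $2,190
Check: goods available $3,952 = COGS $1,762 + ending $2,190

48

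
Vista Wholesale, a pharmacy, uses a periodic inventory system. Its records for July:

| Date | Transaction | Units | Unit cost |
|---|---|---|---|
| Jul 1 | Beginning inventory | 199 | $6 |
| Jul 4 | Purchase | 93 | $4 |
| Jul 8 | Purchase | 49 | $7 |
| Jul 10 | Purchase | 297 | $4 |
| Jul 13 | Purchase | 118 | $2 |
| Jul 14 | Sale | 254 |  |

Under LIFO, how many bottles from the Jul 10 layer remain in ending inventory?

Jul 14, 254 sold [LIFO — newest first]: 118 @ $2 + 136 @ $4 = $780
Ending inventory: 199 @ $6 + 93 @ $4 + 49 @ $7 + 161 @ $4 = $2,553

161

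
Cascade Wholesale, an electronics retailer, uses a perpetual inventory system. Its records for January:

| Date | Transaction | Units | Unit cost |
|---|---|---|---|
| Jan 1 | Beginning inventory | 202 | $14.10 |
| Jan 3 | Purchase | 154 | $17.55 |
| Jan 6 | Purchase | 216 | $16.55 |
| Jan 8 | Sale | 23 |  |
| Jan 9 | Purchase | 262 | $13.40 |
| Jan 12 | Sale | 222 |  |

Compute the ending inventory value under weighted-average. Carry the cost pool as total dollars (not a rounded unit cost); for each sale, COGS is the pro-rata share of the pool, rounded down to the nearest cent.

After Jan 1: 202 on hand, pool $2,848.20 (≈ $14.1000 each)
After Jan 3: 356 on hand, pool $5,550.90 (≈ $15.5924 each)
After Jan 6: 572 on hand, pool $9,125.70 (≈ $15.9540 each)
Jan 8, sell 23: 23/572 × $9,125.70 → $366.94
After Jan 9: 811 on hand, pool $12,269.56 (≈ $15.1289 each)
Jan 12, sell 222: 222/811 × $12,269.56 → $3,358.62
Total COGS = $366.94 + $3,358.62 = $3,725.56
Ending inventory (cost pool remaining) = $8,910.94

Ending inventory = $8,910.94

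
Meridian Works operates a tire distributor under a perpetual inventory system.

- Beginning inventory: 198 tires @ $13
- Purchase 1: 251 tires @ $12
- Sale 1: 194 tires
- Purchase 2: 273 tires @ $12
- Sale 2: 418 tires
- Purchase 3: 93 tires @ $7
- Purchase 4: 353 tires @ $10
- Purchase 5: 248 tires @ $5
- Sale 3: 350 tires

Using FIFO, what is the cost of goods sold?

COGS = $10,983

Sale 1 (194) [FIFO — oldest first]: 194 @ $13 = $2,522
Sale 2 (418) [FIFO — oldest first]: 4 @ $13 + 251 @ $12 + 163 @ $12 = $5,020
Sale 3 (350) [FIFO — oldest first]: 110 @ $12 + 93 @ $7 + 147 @ $10 = $3,441
Total COGS = $2,522 + $5,020 + $3,441 = $10,983
Ending inventory: 206 @ $10 + 248 @ $5 = $3,300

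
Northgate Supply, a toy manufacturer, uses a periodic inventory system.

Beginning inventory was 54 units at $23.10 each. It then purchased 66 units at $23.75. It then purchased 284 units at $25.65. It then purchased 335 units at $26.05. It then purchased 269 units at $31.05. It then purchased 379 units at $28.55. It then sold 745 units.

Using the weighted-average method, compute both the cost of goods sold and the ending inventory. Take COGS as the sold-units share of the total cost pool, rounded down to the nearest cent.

Sale 1, sell 745: 745/1387 × $37,999.15 → $20,410.50
Ending inventory (cost pool remaining) = $17,588.65
Check: goods available $37,999.15 = COGS $20,410.50 + ending $17,588.65

COGS = $20,410.50; ending inventory = $17,588.65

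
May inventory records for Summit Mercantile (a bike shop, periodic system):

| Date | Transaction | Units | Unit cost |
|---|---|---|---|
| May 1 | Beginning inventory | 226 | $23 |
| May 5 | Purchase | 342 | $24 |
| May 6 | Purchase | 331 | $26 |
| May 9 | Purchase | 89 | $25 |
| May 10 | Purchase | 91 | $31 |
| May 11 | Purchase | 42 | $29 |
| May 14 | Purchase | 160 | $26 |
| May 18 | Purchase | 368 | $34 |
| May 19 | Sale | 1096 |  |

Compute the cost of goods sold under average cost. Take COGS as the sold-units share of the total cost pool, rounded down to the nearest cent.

COGS = $29,874.47

May 19, sell 1096: 1096/1649 × $44,948.00 → $29,874.47
Ending inventory (cost pool remaining) = $15,073.53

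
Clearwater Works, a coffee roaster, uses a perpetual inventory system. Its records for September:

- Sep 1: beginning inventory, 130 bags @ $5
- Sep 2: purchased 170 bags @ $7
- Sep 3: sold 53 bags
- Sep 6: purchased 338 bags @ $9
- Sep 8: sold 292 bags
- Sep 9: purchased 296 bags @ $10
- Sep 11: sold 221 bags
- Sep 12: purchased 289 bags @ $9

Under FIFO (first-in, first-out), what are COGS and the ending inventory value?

Sep 3, 53 sold [FIFO — oldest first]: 53 @ $5 = $265
Sep 8, 292 sold [FIFO — oldest first]: 77 @ $5 + 170 @ $7 + 45 @ $9 = $1,980
Sep 11, 221 sold [FIFO — oldest first]: 221 @ $9 = $1,989
Total COGS = $265 + $1,980 + $1,989 = $4,234
Ending inventory: 72 @ $9 + 296 @ $10 + 289 @ $9 = $6,209

COGS = $4,234; ending inventory = $6,209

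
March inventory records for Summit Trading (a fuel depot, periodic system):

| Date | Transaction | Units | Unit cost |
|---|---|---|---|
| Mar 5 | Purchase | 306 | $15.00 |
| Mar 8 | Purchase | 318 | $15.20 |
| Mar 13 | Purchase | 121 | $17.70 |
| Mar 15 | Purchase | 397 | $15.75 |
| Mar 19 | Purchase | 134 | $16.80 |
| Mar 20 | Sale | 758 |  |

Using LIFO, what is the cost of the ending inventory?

Ending inventory = $7,812.40

Mar 20, 758 sold [LIFO — newest first]: 134 @ $16.80 + 397 @ $15.75 + 121 @ $17.70 + 106 @ $15.20 = $12,256.85
Ending inventory: 306 @ $15.00 + 212 @ $15.20 = $7,812.40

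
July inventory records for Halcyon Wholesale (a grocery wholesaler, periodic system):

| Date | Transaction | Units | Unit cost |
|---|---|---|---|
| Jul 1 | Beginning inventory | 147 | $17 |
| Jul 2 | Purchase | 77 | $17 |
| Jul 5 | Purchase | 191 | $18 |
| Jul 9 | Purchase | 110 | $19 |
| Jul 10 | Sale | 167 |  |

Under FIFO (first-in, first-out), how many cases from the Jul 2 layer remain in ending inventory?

Jul 10, 167 sold [FIFO — oldest first]: 147 @ $17 + 20 @ $17 = $2,839
Ending inventory: 57 @ $17 + 191 @ $18 + 110 @ $19 = $6,497
Check: goods available $9,336 = COGS $2,839 + ending $6,497

57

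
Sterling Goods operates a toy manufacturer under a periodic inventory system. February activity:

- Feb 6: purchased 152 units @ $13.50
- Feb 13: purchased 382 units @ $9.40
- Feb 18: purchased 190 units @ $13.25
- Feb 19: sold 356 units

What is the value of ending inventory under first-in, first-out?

Feb 19, 356 sold [FIFO — oldest first]: 152 @ $13.50 + 204 @ $9.40 = $3,969.60
Ending inventory: 178 @ $9.40 + 190 @ $13.25 = $4,190.70

Ending inventory = $4,190.70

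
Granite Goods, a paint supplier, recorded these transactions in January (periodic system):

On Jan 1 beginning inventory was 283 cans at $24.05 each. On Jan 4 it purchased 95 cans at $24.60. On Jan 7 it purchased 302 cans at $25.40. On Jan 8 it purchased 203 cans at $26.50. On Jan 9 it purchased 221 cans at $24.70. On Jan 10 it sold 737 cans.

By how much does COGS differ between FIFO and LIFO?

FIFO COGS: 283 @ $24.05 + 95 @ $24.60 + 302 @ $25.40 + 57 @ $26.50 = $18,324.45
LIFO COGS: 221 @ $24.70 + 203 @ $26.50 + 302 @ $25.40 + 11 @ $24.60 = $18,779.60
Difference = |$18,324.45 − $18,779.60| = $455.15

$455.15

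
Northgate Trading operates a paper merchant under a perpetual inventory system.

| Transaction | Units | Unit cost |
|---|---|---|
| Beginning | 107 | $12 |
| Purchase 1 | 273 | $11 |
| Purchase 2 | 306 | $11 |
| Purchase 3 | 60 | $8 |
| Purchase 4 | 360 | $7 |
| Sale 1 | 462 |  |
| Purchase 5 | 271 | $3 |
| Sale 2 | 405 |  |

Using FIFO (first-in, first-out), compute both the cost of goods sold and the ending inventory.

Sale 1 (462) [FIFO — oldest first]: 107 @ $12 + 273 @ $11 + 82 @ $11 = $5,189
Sale 2 (405) [FIFO — oldest first]: 224 @ $11 + 60 @ $8 + 121 @ $7 = $3,791
Total COGS = $5,189 + $3,791 = $8,980
Ending inventory: 239 @ $7 + 271 @ $3 = $2,486

COGS = $8,980; ending inventory = $2,486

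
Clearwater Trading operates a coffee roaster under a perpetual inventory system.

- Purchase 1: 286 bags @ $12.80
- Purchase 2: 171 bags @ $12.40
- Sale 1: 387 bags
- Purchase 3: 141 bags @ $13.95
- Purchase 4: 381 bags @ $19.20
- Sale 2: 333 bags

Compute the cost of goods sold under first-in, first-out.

COGS = $10,090.55

Sale 1 (387) [FIFO — oldest first]: 286 @ $12.80 + 101 @ $12.40 = $4,913.20
Sale 2 (333) [FIFO — oldest first]: 70 @ $12.40 + 141 @ $13.95 + 122 @ $19.20 = $5,177.35
Total COGS = $4,913.20 + $5,177.35 = $10,090.55
Ending inventory: 259 @ $19.20 = $4,972.80
Check: goods available $15,063.35 = COGS $10,090.55 + ending $4,972.80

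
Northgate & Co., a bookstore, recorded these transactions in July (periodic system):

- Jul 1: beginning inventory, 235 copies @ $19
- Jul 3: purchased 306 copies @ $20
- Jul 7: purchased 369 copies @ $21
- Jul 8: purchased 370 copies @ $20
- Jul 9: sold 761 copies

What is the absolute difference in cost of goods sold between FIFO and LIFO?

$384

FIFO COGS: 235 @ $19 + 306 @ $20 + 220 @ $21 = $15,205
LIFO COGS: 370 @ $20 + 369 @ $21 + 22 @ $20 = $15,589
Difference = |$15,205 − $15,589| = $384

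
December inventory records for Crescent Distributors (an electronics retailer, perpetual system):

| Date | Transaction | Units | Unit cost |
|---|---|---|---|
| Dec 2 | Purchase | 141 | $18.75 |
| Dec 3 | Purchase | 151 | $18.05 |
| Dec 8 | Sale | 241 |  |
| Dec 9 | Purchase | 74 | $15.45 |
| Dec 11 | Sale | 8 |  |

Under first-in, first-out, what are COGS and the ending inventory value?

COGS = $4,593.15; ending inventory = $1,919.45

Dec 8, 241 sold [FIFO — oldest first]: 141 @ $18.75 + 100 @ $18.05 = $4,448.75
Dec 11, 8 sold [FIFO — oldest first]: 8 @ $18.05 = $144.40
Total COGS = $4,448.75 + $144.40 = $4,593.15
Ending inventory: 43 @ $18.05 + 74 @ $15.45 = $1,919.45
Check: goods available $6,512.60 = COGS $4,593.15 + ending $1,919.45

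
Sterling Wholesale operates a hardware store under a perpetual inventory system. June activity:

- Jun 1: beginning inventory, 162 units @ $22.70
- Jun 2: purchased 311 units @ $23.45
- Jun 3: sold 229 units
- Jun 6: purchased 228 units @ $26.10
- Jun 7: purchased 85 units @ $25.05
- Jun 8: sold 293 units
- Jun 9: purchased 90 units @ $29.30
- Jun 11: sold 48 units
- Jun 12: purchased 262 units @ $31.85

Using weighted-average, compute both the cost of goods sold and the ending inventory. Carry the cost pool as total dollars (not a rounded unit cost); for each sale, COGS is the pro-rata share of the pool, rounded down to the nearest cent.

COGS = $13,779.00; ending inventory = $16,253.10

After Jun 1: 162 on hand, pool $3,677.40 (≈ $22.7000 each)
After Jun 2: 473 on hand, pool $10,970.35 (≈ $23.1931 each)
Jun 3, sell 229: 229/473 × $10,970.35 → $5,311.22
After Jun 6: 472 on hand, pool $11,609.93 (≈ $24.5973 each)
After Jun 7: 557 on hand, pool $13,739.18 (≈ $24.6664 each)
Jun 8, sell 293: 293/557 × $13,739.18 → $7,227.25
After Jun 9: 354 on hand, pool $9,148.93 (≈ $25.8444 each)
Jun 11, sell 48: 48/354 × $9,148.93 → $1,240.53
After Jun 12: 568 on hand, pool $16,253.10 (≈ $28.6146 each)
Total COGS = $5,311.22 + $7,227.25 + $1,240.53 = $13,779.00
Ending inventory (cost pool remaining) = $16,253.10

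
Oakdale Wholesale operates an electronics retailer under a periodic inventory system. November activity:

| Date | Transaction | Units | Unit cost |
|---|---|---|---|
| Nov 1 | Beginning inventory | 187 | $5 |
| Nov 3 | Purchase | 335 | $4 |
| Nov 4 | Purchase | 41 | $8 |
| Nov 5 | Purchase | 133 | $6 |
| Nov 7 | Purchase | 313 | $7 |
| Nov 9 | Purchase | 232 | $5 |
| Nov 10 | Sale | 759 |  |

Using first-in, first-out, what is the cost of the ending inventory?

Ending inventory = $2,910

Nov 10, 759 sold [FIFO — oldest first]: 187 @ $5 + 335 @ $4 + 41 @ $8 + 133 @ $6 + 63 @ $7 = $3,842
Ending inventory: 250 @ $7 + 232 @ $5 = $2,910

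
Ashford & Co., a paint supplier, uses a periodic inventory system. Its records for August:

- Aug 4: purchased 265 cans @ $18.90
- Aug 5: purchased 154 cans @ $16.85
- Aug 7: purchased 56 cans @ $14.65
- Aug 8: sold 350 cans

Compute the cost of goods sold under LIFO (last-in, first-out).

COGS = $6,061.30

Aug 8, 350 sold [LIFO — newest first]: 56 @ $14.65 + 154 @ $16.85 + 140 @ $18.90 = $6,061.30
Ending inventory: 125 @ $18.90 = $2,362.50
Check: goods available $8,423.80 = COGS $6,061.30 + ending $2,362.50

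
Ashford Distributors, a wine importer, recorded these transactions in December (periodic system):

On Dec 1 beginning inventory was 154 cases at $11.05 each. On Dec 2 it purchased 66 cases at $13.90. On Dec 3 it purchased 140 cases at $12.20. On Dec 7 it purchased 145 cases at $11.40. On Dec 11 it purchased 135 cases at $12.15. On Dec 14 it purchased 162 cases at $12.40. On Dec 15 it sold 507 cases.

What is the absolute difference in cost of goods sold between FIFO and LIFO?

$90.65

FIFO COGS: 154 @ $11.05 + 66 @ $13.90 + 140 @ $12.20 + 145 @ $11.40 + 2 @ $12.15 = $6,004.40
LIFO COGS: 162 @ $12.40 + 135 @ $12.15 + 145 @ $11.40 + 65 @ $12.20 = $6,095.05
Difference = |$6,004.40 − $6,095.05| = $90.65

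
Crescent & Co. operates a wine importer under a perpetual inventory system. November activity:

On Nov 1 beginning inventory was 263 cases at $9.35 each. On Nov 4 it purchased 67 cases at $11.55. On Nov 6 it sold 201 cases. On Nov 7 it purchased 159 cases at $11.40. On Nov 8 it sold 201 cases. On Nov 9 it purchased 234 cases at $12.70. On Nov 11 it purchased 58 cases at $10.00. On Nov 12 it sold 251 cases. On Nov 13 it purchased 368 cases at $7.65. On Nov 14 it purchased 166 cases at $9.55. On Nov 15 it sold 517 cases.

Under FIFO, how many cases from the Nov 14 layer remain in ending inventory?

Nov 6, 201 sold [FIFO — oldest first]: 201 @ $9.35 = $1,879.35
Nov 8, 201 sold [FIFO — oldest first]: 62 @ $9.35 + 67 @ $11.55 + 72 @ $11.40 = $2,174.35
Nov 12, 251 sold [FIFO — oldest first]: 87 @ $11.40 + 164 @ $12.70 = $3,074.60
Nov 15, 517 sold [FIFO — oldest first]: 70 @ $12.70 + 58 @ $10.00 + 368 @ $7.65 + 21 @ $9.55 = $4,484.75
Total COGS = $1,879.35 + $2,174.35 + $3,074.60 + $4,484.75 = $11,613.05
Ending inventory: 145 @ $9.55 = $1,384.75
Check: goods available $12,997.80 = COGS $11,613.05 + ending $1,384.75

145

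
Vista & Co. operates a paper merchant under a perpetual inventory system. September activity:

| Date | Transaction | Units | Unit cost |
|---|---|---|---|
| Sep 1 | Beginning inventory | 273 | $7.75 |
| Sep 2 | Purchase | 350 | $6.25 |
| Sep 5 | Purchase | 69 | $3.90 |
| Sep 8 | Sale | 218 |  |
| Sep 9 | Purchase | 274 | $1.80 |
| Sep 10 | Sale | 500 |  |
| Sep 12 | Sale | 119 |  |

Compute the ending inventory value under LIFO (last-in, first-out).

Ending inventory = $999.75

Sep 8, 218 sold [LIFO — newest first]: 69 @ $3.90 + 149 @ $6.25 = $1,200.35
Sep 10, 500 sold [LIFO — newest first]: 274 @ $1.80 + 201 @ $6.25 + 25 @ $7.75 = $1,943.20
Sep 12, 119 sold [LIFO — newest first]: 119 @ $7.75 = $922.25
Total COGS = $1,200.35 + $1,943.20 + $922.25 = $4,065.80
Ending inventory: 129 @ $7.75 = $999.75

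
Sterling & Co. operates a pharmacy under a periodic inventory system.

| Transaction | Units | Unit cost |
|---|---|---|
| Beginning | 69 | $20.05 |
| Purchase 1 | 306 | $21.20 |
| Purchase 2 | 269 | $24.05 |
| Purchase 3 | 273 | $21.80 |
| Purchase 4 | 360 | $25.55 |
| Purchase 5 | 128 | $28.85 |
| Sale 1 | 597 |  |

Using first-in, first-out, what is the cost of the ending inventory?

Ending inventory = $19,972.55

Sale 1 (597) [FIFO — oldest first]: 69 @ $20.05 + 306 @ $21.20 + 222 @ $24.05 = $13,209.75
Ending inventory: 47 @ $24.05 + 273 @ $21.80 + 360 @ $25.55 + 128 @ $28.85 = $19,972.55
Check: goods available $33,182.30 = COGS $13,209.75 + ending $19,972.55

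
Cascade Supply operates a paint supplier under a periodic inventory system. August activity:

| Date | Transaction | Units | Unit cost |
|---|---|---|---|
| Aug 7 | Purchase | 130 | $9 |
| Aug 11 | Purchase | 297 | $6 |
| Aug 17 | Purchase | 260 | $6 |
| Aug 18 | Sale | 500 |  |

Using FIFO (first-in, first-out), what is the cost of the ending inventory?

Aug 18, 500 sold [FIFO — oldest first]: 130 @ $9 + 297 @ $6 + 73 @ $6 = $3,390
Ending inventory: 187 @ $6 = $1,122
Check: goods available $4,512 = COGS $3,390 + ending $1,122

Ending inventory = $1,122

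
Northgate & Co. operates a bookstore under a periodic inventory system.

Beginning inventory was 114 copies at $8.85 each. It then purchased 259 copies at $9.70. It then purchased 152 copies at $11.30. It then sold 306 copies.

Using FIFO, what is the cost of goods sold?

Sale 1 (306) [FIFO — oldest first]: 114 @ $8.85 + 192 @ $9.70 = $2,871.30
Ending inventory: 67 @ $9.70 + 152 @ $11.30 = $2,367.50

COGS = $2,871.30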